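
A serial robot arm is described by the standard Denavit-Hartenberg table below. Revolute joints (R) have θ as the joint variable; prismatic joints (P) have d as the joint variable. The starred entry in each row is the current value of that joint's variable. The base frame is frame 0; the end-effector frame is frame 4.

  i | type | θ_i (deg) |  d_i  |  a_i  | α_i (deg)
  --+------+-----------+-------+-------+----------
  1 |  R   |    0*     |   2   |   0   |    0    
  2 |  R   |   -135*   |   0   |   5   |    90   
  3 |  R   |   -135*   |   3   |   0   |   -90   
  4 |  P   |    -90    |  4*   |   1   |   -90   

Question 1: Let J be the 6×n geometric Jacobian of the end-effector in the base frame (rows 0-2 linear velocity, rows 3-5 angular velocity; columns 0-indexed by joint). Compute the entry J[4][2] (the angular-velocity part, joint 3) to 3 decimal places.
0.707

axis z_2 = (-0.7071,0.7071,0.0000); lever o_n−o_2 = (-4.8284,0.8284,-2.8284)
cross product → J_v[:, 2] = (-2.0000,-2.0000,2.8284)
J_ω[:, 2] = z_2
entry J[4][2] = 0.7071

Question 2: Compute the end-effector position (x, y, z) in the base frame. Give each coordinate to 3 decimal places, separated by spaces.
after link 1: o_1 = (0.0000, 0.0000, 2.0000)
after link 2: o_2 = (-3.5355, -3.5355, 2.0000)
after link 3: o_3 = (-5.6569, -1.4142, 2.0000)
after link 4: o_4 = (-8.3640, -2.7071, -0.8284)

-8.364 -2.707 -0.828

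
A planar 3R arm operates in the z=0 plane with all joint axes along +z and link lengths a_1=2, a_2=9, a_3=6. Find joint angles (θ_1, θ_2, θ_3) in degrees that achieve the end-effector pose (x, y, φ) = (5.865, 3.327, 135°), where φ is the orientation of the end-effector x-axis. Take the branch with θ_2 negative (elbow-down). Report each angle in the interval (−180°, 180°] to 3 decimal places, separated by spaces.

wrist centre = target − a_3·(cos φ, sin φ) = (10.1076, -0.9156)
cos θ_2 = (103.0028−2²−9²)/(2·2·9) = 0.5001; θ_2 = -59.9949° (elbow-down)
β = atan2(-0.9156,10.1076) = -5.1762°; ψ = atan2(-7.7938,6.5007) = -50.1691°
θ_1 = β − ψ = 44.9928°
θ_3 = φ − θ_1 − θ_2 = 150.0020° (wrapped to (-180°,180°])

44.993 -59.995 150.002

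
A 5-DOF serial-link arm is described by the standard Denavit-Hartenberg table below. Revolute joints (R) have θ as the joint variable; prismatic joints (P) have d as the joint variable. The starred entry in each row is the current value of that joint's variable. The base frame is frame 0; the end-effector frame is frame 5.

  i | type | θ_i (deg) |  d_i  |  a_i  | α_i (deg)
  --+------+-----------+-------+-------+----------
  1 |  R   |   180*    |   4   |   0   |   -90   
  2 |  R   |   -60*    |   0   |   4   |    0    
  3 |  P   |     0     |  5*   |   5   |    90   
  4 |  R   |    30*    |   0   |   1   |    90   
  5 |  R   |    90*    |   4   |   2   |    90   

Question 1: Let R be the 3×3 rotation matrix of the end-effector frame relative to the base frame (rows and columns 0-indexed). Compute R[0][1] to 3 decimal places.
-0.250

End-effector y-axis (col 1 of R) = (-0.2500,0.8660,0.4330)
R[0][1] = -0.2500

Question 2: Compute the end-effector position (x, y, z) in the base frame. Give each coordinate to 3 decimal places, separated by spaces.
-4.201 -2.036 15.276

after link 1: o_1 = (0.0000, 0.0000, 4.0000)
after link 2: o_2 = (-2.0000, 0.0000, 7.4641)
after link 3: o_3 = (-4.5000, -5.0000, 11.7942)
after link 4: o_4 = (-4.9330, -5.5000, 12.5442)
after link 5: o_5 = (-4.2010, -2.0359, 15.2763)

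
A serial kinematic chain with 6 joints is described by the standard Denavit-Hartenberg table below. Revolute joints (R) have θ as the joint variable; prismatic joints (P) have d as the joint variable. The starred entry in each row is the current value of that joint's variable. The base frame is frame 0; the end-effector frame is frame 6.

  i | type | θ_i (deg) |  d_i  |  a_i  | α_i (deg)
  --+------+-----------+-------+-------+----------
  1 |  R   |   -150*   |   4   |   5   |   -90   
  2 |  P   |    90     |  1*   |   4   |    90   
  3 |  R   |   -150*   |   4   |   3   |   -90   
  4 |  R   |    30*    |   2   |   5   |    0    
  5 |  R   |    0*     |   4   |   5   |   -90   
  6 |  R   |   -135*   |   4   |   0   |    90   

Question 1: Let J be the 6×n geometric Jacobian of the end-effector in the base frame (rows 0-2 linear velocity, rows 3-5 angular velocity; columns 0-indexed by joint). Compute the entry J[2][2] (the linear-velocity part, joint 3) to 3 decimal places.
-10.026

axis z_2 = (-0.8660,-0.5000,0.0000); lever o_n−o_2 = (-1.1471,10.9151,5.3660)
cross product → J_v[:, 2] = (-2.6830,4.6471,-10.0263)
J_ω[:, 2] = z_2
entry J[2][2] = -10.0263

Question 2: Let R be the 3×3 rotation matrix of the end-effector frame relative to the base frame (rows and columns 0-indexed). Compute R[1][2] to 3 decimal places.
-0.972

End-effector z-axis (col 2 of R) = (0.1531,-0.9723,-0.1768)
R[1][2] = -0.9723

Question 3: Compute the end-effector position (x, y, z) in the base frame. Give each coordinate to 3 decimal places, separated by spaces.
after link 1: o_1 = (-4.3301, -2.5000, 4.0000)
after link 2: o_2 = (-3.8301, -3.3660, 0.0000)
after link 3: o_3 = (-8.0442, -4.0670, 2.5981)
after link 4: o_4 = (-7.8277, 0.5580, 5.3481)
after link 5: o_5 = (-8.4772, 6.6830, 7.0981)
after link 6: o_6 = (-4.9772, 7.5490, 5.3660)

-4.977 7.549 5.366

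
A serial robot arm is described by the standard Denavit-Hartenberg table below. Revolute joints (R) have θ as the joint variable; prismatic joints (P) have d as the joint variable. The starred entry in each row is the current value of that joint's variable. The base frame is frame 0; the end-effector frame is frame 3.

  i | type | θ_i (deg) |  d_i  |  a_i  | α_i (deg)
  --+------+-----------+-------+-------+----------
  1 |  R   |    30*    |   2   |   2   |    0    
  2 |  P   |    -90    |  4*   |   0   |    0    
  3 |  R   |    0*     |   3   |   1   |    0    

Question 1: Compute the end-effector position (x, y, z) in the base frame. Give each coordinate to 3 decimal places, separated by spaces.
after link 1: o_1 = (1.7321, 1.0000, 2.0000)
after link 2: o_2 = (1.7321, 1.0000, 6.0000)
after link 3: o_3 = (2.2321, 0.1340, 9.0000)

2.232 0.134 9.000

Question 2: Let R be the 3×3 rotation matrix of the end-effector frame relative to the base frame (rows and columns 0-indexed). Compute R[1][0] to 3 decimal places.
-0.866

End-effector x-axis (col 0 of R) = (0.5000,-0.8660,0.0000)
R[1][0] = -0.8660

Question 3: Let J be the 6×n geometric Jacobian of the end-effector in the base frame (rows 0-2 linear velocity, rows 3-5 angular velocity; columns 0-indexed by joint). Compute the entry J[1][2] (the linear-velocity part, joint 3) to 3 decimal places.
axis z_2 = (0.0000,0.0000,1.0000); lever o_n−o_2 = (0.5000,-0.8660,3.0000)
cross product → J_v[:, 2] = (0.8660,0.5000,-0.0000)
J_ω[:, 2] = z_2
entry J[1][2] = 0.5000

0.500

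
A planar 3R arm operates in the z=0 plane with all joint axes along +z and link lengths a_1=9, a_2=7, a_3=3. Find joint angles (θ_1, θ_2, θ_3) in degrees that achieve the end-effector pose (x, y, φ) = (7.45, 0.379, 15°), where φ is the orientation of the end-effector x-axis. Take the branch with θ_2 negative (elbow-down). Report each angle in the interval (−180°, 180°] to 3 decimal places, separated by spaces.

45.001 -150.000 119.999

wrist centre = target − a_3·(cos φ, sin φ) = (4.5522, -0.3975)
cos θ_2 = (20.8807−9²−7²)/(2·9·7) = -0.8660; θ_2 = -150.0001° (elbow-down)
β = atan2(-0.3975,4.5522) = -4.9899°; ψ = atan2(-3.5000,2.9378) = -49.9906°
θ_1 = β − ψ = 45.0008°
θ_3 = φ − θ_1 − θ_2 = 119.9993° (wrapped to (-180°,180°])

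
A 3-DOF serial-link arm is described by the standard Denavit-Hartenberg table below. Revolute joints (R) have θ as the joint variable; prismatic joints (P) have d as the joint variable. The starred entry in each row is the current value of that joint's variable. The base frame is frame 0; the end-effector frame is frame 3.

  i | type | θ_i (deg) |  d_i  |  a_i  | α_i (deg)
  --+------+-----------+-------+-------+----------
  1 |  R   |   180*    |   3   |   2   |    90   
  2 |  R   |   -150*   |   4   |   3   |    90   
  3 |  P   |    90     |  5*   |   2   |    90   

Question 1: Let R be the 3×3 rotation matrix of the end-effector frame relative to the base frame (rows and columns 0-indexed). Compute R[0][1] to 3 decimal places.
0.500

End-effector y-axis (col 1 of R) = (0.5000,-0.0000,0.8660)
R[0][1] = 0.5000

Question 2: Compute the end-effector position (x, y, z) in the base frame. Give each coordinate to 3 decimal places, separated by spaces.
3.098 6.000 5.830

after link 1: o_1 = (-2.0000, 0.0000, 3.0000)
after link 2: o_2 = (0.5981, 4.0000, 1.5000)
after link 3: o_3 = (3.0981, 6.0000, 5.8301)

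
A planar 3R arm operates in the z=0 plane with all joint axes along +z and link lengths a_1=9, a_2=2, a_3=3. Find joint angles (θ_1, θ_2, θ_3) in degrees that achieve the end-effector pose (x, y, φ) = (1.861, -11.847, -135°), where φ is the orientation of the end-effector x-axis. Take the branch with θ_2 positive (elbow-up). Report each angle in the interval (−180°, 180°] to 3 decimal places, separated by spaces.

wrist centre = target − a_3·(cos φ, sin φ) = (3.9823, -9.7257)
cos θ_2 = (110.4477−9²−2²)/(2·9·2) = 0.7069; θ_2 = 45.0183° (elbow-up)
β = atan2(-9.7257,3.9823) = -67.7326°; ψ = atan2(1.4147,10.4138) = 7.7360°
θ_1 = β − ψ = -75.4687°
θ_3 = φ − θ_1 − θ_2 = -104.5496° (wrapped to (-180°,180°])

-75.469 45.018 -104.550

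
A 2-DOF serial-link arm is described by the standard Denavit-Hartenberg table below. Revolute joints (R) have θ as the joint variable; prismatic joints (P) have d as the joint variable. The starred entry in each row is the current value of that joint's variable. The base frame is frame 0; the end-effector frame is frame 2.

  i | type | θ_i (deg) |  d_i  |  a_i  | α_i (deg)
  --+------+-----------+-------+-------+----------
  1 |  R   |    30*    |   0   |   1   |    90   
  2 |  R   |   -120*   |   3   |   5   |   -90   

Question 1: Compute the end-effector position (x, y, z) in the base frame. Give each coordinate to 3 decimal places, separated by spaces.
0.201 -3.348 -4.330

after link 1: o_1 = (0.8660, 0.5000, 0.0000)
after link 2: o_2 = (0.2010, -3.3481, -4.3301)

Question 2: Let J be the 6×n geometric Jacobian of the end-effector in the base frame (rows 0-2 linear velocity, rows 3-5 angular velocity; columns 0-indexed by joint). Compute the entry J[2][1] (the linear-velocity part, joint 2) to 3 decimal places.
-2.500

axis z_1 = (0.5000,-0.8660,0.0000); lever o_n−o_1 = (-0.6651,-3.8481,-4.3301)
cross product → J_v[:, 1] = (3.7500,2.1651,-2.5000)
J_ω[:, 1] = z_1
entry J[2][1] = -2.5000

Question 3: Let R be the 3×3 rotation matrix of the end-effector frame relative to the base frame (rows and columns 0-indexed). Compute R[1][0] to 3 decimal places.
End-effector x-axis (col 0 of R) = (-0.4330,-0.2500,-0.8660)
R[1][0] = -0.2500

-0.250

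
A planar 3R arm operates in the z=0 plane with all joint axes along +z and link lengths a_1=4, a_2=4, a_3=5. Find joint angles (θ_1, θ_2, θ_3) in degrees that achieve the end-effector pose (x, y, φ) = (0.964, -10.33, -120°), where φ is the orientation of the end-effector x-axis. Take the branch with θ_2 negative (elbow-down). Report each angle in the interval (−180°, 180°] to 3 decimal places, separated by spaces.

wrist centre = target − a_3·(cos φ, sin φ) = (3.4640, -5.9999)
cos θ_2 = (47.9978−4²−4²)/(2·4·4) = 0.4999; θ_2 = -60.0046° (elbow-down)
β = atan2(-5.9999,3.4640) = -60.0002°; ψ = atan2(-3.4643,5.9997) = -30.0023°
θ_1 = β − ψ = -29.9979°
θ_3 = φ − θ_1 − θ_2 = -29.9975° (wrapped to (-180°,180°])

-29.998 -60.005 -29.997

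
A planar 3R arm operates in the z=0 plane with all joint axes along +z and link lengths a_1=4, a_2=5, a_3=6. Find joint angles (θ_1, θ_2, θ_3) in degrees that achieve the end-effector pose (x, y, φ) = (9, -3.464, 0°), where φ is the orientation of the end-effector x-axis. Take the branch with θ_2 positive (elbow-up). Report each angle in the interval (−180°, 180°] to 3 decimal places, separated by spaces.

-120.000 120.001 -0.001

wrist centre = target − a_3·(cos φ, sin φ) = (3.0000, -3.4640)
cos θ_2 = (20.9993−4²−5²)/(2·4·5) = -0.5000; θ_2 = 120.0012° (elbow-up)
β = atan2(-3.4640,3.0000) = -49.1058°; ψ = atan2(4.3301,1.4999) = 70.8942°
θ_1 = β − ψ = -120.0000°
θ_3 = φ − θ_1 − θ_2 = -0.0012° (wrapped to (-180°,180°])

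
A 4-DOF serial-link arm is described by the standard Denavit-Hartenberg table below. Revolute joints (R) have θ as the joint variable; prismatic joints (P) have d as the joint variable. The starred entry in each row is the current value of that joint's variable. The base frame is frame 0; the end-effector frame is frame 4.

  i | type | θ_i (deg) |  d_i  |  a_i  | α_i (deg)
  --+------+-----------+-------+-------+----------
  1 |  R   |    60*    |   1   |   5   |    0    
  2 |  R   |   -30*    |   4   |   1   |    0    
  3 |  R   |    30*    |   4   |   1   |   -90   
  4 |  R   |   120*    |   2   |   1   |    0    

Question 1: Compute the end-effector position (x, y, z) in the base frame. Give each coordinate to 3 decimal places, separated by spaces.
1.884 6.263 8.134

after link 1: o_1 = (2.5000, 4.3301, 1.0000)
after link 2: o_2 = (3.3660, 4.8301, 5.0000)
after link 3: o_3 = (3.8660, 5.6962, 9.0000)
after link 4: o_4 = (1.8840, 6.2631, 8.1340)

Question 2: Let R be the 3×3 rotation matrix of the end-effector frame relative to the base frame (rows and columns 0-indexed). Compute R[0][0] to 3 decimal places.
End-effector x-axis (col 0 of R) = (-0.2500,-0.4330,-0.8660)
R[0][0] = -0.2500

-0.250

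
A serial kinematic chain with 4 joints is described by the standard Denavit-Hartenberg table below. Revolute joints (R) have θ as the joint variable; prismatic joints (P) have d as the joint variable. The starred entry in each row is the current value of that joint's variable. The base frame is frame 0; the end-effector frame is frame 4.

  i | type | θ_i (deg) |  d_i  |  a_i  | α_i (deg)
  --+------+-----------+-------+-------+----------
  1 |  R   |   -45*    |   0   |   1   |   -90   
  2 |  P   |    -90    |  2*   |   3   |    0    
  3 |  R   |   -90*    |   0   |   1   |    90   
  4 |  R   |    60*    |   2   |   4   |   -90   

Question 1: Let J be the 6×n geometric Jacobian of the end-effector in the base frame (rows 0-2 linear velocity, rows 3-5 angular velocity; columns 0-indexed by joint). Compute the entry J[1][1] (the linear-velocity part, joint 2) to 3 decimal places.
0.707

prismatic axis z_1 = (0.7071,0.7071,0.0000)
J_v[:, 1] = z_1; J_ω[:, 1] = (0,0,0)
entry J[1][1] = 0.7071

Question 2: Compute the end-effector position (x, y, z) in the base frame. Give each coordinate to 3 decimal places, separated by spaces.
after link 1: o_1 = (0.7071, -0.7071, 0.0000)
after link 2: o_2 = (2.1213, 0.7071, 3.0000)
after link 3: o_3 = (1.4142, 1.4142, 3.0000)
after link 4: o_4 = (2.4495, 5.2779, 1.0000)

2.449 5.278 1.000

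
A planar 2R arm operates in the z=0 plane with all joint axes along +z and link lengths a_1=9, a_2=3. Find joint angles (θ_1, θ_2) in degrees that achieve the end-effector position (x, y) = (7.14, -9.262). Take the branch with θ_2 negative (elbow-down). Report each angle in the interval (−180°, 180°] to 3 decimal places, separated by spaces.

-45.002 -30.002

cos θ_2 = (136.7642−9²−3²)/(2·9·3) = 0.8660; θ_2 = -30.0024° (elbow-down)
β = atan2(-9.2620,7.1400) = -52.3717°; ψ = atan2(-1.5001,11.5980) = -7.3698°
θ_1 = β − ψ = -45.0018°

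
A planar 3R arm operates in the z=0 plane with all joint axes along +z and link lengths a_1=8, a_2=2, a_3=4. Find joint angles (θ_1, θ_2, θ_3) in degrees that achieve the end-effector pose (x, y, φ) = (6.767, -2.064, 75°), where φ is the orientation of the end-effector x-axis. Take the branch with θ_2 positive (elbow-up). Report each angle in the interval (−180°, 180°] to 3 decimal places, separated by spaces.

-60.000 90.017 44.983

wrist centre = target − a_3·(cos φ, sin φ) = (5.7317, -5.9277)
cos θ_2 = (67.9903−8²−2²)/(2·8·2) = -0.0003; θ_2 = 90.0173° (elbow-up)
β = atan2(-5.9277,5.7317) = -45.9630°; ψ = atan2(2.0000,7.9994) = 14.0373°
θ_1 = β − ψ = -60.0002°
θ_3 = φ − θ_1 − θ_2 = 44.9829° (wrapped to (-180°,180°])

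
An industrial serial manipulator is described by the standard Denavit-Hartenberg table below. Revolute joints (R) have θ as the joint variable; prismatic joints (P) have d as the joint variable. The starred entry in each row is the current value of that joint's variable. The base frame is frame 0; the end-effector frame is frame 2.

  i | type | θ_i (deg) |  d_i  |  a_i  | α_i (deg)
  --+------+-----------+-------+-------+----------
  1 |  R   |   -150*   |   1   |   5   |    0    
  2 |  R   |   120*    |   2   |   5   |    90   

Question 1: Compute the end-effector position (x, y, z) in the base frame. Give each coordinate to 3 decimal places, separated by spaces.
after link 1: o_1 = (-4.3301, -2.5000, 1.0000)
after link 2: o_2 = (-0.0000, -5.0000, 3.0000)

-0.000 -5.000 3.000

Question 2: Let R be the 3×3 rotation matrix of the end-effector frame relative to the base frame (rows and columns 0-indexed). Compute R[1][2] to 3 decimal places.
End-effector z-axis (col 2 of R) = (-0.5000,-0.8660,0.0000)
R[1][2] = -0.8660

-0.866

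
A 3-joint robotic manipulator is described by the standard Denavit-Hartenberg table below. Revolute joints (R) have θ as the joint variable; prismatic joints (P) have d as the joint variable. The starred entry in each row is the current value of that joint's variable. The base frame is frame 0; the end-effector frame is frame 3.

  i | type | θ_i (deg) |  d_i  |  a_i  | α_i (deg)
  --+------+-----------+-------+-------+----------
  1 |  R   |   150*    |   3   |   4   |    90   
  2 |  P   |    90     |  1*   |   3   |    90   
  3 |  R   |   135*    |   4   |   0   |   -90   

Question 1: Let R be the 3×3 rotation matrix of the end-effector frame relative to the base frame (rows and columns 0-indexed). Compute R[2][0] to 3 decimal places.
End-effector x-axis (col 0 of R) = (0.3536,0.6124,-0.7071)
R[2][0] = -0.7071

-0.707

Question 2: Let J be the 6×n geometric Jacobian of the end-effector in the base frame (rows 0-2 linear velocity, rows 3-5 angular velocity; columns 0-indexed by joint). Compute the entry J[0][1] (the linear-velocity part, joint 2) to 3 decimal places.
0.500

prismatic axis z_1 = (0.5000,0.8660,0.0000)
J_v[:, 1] = z_1; J_ω[:, 1] = (0,0,0)
entry J[0][1] = 0.5000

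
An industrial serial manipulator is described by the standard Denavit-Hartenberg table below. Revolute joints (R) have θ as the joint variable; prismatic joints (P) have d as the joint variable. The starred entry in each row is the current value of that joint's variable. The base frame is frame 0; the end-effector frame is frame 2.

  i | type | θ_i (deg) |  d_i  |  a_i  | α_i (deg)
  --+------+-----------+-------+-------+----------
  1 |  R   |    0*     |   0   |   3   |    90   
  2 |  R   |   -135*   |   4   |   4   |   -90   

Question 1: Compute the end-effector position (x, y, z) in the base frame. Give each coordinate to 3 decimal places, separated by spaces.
0.172 -4.000 -2.828

after link 1: o_1 = (3.0000, 0.0000, 0.0000)
after link 2: o_2 = (0.1716, -4.0000, -2.8284)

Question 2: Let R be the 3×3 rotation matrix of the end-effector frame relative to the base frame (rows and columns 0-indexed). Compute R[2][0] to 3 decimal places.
End-effector x-axis (col 0 of R) = (-0.7071,-0.0000,-0.7071)
R[2][0] = -0.7071

-0.707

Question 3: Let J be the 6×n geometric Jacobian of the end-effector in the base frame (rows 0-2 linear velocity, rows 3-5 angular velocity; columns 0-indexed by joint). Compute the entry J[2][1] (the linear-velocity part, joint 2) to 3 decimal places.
-2.828

axis z_1 = (0.0000,-1.0000,0.0000); lever o_n−o_1 = (-2.8284,-4.0000,-2.8284)
cross product → J_v[:, 1] = (2.8284,-0.0000,-2.8284)
J_ω[:, 1] = z_1
entry J[2][1] = -2.8284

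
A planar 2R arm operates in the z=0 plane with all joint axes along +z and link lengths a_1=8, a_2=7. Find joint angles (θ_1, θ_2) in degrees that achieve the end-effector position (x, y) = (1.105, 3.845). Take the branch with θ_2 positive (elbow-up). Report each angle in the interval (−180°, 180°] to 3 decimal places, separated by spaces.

12.938 150.000

cos θ_2 = (16.0051−8²−7²)/(2·8·7) = -0.8660; θ_2 = 150.0001° (elbow-up)
β = atan2(3.8450,1.1050) = 73.9661°; ψ = atan2(3.5000,1.9378) = 61.0283°
θ_1 = β − ψ = 12.9378°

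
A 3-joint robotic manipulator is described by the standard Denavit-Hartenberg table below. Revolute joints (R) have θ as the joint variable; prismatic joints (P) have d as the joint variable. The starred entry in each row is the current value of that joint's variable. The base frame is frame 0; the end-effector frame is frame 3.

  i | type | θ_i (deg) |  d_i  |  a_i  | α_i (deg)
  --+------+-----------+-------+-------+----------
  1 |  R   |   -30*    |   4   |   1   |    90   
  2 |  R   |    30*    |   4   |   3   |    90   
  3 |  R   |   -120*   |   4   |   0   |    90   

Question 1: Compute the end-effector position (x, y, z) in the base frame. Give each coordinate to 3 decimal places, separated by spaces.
after link 1: o_1 = (0.8660, -0.5000, 4.0000)
after link 2: o_2 = (1.1160, -5.2631, 5.5000)
after link 3: o_3 = (2.8481, -6.2631, 2.0359)

2.848 -6.263 2.036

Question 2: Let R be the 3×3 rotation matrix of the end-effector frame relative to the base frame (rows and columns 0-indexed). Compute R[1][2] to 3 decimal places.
End-effector z-axis (col 2 of R) = (-0.8995,-0.0580,-0.4330)
R[1][2] = -0.0580

-0.058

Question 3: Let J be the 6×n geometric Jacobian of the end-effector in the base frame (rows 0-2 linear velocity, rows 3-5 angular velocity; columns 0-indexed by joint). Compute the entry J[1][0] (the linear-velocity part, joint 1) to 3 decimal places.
2.848

axis z_0 = ẑ; lever o_n−o_0 = (2.8481,-6.2631,2.0359)
cross product → J_v[:, 0] = (6.2631,2.8481,-0.0000)
J_ω[:, 0] = z_0
entry J[1][0] = 2.8481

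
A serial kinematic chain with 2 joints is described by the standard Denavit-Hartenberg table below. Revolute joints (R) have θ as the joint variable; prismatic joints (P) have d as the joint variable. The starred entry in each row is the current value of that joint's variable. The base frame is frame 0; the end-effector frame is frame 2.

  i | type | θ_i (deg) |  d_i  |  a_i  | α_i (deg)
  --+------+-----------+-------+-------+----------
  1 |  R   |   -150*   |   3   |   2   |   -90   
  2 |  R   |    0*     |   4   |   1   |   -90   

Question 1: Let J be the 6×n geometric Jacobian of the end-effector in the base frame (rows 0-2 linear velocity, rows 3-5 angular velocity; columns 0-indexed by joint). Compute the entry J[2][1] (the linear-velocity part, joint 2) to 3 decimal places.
-1.000

axis z_1 = (0.5000,-0.8660,0.0000); lever o_n−o_1 = (1.1340,-3.9641,0.0000)
cross product → J_v[:, 1] = (-0.0000,-0.0000,-1.0000)
J_ω[:, 1] = z_1
entry J[2][1] = -1.0000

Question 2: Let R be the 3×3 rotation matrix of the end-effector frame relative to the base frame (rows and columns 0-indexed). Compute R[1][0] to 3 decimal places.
-0.500

End-effector x-axis (col 0 of R) = (-0.8660,-0.5000,0.0000)
R[1][0] = -0.5000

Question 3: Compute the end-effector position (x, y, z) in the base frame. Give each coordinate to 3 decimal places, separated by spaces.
-0.598 -4.964 3.000

after link 1: o_1 = (-1.7321, -1.0000, 3.0000)
after link 2: o_2 = (-0.5981, -4.9641, 3.0000)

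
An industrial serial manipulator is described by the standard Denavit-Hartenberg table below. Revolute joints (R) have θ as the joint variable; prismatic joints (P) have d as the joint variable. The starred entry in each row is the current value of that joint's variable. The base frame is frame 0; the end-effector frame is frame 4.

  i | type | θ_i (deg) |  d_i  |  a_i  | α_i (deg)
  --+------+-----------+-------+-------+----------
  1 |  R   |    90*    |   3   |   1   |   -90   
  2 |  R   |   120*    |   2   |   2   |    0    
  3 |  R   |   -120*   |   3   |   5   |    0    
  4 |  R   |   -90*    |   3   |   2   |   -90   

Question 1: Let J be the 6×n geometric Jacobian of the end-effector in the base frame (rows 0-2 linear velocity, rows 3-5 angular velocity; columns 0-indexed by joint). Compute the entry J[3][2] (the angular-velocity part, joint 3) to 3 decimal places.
axis z_2 = (-1.0000,0.0000,0.0000); lever o_n−o_2 = (-6.0000,5.0000,2.0000)
cross product → J_v[:, 2] = (-0.0000,2.0000,-5.0000)
J_ω[:, 2] = z_2
entry J[3][2] = -1.0000

-1.000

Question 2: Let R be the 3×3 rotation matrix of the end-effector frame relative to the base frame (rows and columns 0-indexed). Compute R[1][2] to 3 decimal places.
End-effector z-axis (col 2 of R) = (-0.0000,1.0000,-0.0000)
R[1][2] = 1.0000

1.000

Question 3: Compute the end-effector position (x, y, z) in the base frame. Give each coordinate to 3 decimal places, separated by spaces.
-8.000 5.000 3.268

after link 1: o_1 = (0.0000, 1.0000, 3.0000)
after link 2: o_2 = (-2.0000, 0.0000, 1.2679)
after link 3: o_3 = (-5.0000, 5.0000, 1.2679)
after link 4: o_4 = (-8.0000, 5.0000, 3.2679)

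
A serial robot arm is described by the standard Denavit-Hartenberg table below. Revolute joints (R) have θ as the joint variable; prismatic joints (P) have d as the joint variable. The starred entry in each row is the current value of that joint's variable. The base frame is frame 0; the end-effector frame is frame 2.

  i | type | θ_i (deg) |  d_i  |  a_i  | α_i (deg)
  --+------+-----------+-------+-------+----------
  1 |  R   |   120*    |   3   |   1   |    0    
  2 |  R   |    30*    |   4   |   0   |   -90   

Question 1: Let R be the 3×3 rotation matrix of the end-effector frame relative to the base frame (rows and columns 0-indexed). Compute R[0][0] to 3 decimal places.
-0.866

End-effector x-axis (col 0 of R) = (-0.8660,0.5000,0.0000)
R[0][0] = -0.8660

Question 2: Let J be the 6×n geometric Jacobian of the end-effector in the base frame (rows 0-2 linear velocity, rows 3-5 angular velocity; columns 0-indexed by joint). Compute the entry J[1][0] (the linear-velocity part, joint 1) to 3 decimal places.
axis z_0 = ẑ; lever o_n−o_0 = (-0.5000,0.8660,7.0000)
cross product → J_v[:, 0] = (-0.8660,-0.5000,0.0000)
J_ω[:, 0] = z_0
entry J[1][0] = -0.5000

-0.500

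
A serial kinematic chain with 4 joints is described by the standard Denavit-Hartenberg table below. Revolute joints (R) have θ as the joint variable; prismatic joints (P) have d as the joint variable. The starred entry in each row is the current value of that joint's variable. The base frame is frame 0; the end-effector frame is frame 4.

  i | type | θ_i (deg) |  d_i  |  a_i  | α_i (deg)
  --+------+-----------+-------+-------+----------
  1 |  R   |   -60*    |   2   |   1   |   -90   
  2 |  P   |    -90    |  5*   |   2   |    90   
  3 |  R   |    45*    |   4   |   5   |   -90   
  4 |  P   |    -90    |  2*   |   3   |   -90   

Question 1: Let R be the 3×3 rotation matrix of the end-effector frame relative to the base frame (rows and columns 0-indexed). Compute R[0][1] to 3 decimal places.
End-effector y-axis (col 1 of R) = (-0.6124,-0.3536,0.7071)
R[0][1] = -0.6124

-0.612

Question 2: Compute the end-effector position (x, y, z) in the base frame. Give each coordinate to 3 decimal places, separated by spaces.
5.617 10.171 6.121

after link 1: o_1 = (0.5000, -0.8660, 2.0000)
after link 2: o_2 = (4.8301, 1.6340, 4.0000)
after link 3: o_3 = (5.8920, 6.8658, 7.5355)
after link 4: o_4 = (5.6167, 10.1710, 6.1213)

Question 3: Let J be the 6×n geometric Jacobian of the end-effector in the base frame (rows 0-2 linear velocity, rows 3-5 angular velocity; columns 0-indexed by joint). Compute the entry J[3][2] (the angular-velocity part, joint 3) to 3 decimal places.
axis z_2 = (-0.5000,0.8660,0.0000); lever o_n−o_2 = (0.7866,8.5371,2.1213)
cross product → J_v[:, 2] = (1.8371,1.0607,-4.9497)
J_ω[:, 2] = z_2
entry J[3][2] = -0.5000

-0.500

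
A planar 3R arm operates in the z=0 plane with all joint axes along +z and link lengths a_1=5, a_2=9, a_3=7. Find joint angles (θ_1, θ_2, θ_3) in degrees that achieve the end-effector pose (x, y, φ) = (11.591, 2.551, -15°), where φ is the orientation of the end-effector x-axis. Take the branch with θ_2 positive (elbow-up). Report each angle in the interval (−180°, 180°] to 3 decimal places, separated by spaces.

-60.007 135.002 -89.996

wrist centre = target − a_3·(cos φ, sin φ) = (4.8295, 4.3627)
cos θ_2 = (42.3577−5²−9²)/(2·5·9) = -0.7071; θ_2 = 135.0024° (elbow-up)
β = atan2(4.3627,4.8295) = 42.0930°; ψ = atan2(6.3637,-1.3642) = 102.0998°
θ_1 = β − ψ = -60.0068°
θ_3 = φ − θ_1 − θ_2 = -89.9957° (wrapped to (-180°,180°])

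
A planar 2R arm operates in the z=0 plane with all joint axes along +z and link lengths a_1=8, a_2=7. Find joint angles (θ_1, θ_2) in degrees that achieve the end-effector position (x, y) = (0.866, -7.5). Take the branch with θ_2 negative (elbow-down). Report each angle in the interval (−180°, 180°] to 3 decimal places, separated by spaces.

cos θ_2 = (57.0000−8²−7²)/(2·8·7) = -0.5000; θ_2 = -120.0000° (elbow-down)
β = atan2(-7.5000,0.8660) = -83.4134°; ψ = atan2(-6.0622,4.5000) = -53.4132°
θ_1 = β − ψ = -30.0002°

-30.000 -120.000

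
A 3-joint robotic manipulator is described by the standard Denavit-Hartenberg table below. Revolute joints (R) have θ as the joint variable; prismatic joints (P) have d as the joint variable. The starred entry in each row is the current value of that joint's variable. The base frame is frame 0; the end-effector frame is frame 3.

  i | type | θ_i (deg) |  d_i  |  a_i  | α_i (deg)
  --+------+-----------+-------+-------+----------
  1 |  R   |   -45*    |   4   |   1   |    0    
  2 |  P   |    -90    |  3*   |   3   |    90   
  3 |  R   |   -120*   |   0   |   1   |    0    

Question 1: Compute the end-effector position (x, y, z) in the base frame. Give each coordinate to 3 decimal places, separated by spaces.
-1.061 -2.475 6.134

after link 1: o_1 = (0.7071, -0.7071, 4.0000)
after link 2: o_2 = (-1.4142, -2.8284, 7.0000)
after link 3: o_3 = (-1.0607, -2.4749, 6.1340)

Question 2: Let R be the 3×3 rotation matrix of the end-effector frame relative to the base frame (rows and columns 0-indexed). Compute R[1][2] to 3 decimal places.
0.707

End-effector z-axis (col 2 of R) = (-0.7071,0.7071,0.0000)
R[1][2] = 0.7071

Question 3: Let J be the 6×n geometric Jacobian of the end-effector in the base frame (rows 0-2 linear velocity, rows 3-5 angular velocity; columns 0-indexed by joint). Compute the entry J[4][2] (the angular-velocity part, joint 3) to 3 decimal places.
axis z_2 = (-0.7071,0.7071,0.0000); lever o_n−o_2 = (0.3536,0.3536,-0.8660)
cross product → J_v[:, 2] = (-0.6124,-0.6124,-0.5000)
J_ω[:, 2] = z_2
entry J[4][2] = 0.7071

0.707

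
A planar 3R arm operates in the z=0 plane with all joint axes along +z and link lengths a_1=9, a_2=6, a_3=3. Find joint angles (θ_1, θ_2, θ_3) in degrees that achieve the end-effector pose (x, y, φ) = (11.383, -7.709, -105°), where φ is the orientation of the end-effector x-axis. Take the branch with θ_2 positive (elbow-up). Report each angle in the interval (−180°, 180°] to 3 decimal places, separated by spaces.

-45.001 60.000 -119.999

wrist centre = target − a_3·(cos φ, sin φ) = (12.1595, -4.8112)
cos θ_2 = (171.0003−9²−6²)/(2·9·6) = 0.5000; θ_2 = 59.9998° (elbow-up)
β = atan2(-4.8112,12.1595) = -21.5876°; ψ = atan2(5.1961,12.0000) = 23.4132°
θ_1 = β − ψ = -45.0008°
θ_3 = φ − θ_1 − θ_2 = -119.9991° (wrapped to (-180°,180°])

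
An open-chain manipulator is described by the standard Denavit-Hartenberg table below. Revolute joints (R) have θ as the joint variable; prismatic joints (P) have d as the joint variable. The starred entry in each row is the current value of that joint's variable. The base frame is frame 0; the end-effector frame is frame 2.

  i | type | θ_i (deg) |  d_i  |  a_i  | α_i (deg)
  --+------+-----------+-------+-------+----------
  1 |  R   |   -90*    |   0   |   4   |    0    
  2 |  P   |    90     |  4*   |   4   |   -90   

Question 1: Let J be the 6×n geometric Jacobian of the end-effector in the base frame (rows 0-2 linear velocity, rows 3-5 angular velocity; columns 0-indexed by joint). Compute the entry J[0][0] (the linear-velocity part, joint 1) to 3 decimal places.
4.000

axis z_0 = ẑ; lever o_n−o_0 = (4.0000,-4.0000,4.0000)
cross product → J_v[:, 0] = (4.0000,4.0000,-0.0000)
J_ω[:, 0] = z_0
entry J[0][0] = 4.0000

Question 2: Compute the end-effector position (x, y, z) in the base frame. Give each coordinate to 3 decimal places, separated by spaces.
after link 1: o_1 = (0.0000, -4.0000, 0.0000)
after link 2: o_2 = (4.0000, -4.0000, 4.0000)

4.000 -4.000 4.000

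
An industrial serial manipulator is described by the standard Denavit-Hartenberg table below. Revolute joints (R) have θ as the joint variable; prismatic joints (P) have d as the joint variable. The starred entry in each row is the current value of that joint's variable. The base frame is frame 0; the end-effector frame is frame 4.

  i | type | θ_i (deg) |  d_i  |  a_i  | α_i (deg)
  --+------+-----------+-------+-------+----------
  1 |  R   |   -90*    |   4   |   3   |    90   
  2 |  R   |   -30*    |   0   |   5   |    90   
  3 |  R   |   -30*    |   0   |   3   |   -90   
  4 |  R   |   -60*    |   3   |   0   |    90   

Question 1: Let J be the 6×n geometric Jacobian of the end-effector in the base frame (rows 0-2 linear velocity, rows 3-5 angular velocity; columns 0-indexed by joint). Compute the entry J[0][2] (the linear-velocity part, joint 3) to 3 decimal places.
-4.098

axis z_2 = (-0.0000,0.5000,-0.8660); lever o_n−o_2 = (-1.0981,-3.5490,-2.0490)
cross product → J_v[:, 2] = (-4.0981,0.9510,0.5490)
J_ω[:, 2] = z_2
entry J[0][2] = -4.0981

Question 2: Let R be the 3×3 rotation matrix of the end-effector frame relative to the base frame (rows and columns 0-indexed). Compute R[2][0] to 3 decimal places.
End-effector x-axis (col 0 of R) = (0.2500,0.0580,-0.9665)
R[2][0] = -0.9665

-0.967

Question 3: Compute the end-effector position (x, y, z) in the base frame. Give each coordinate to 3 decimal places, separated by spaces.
-1.098 -10.879 -0.549

after link 1: o_1 = (0.0000, -3.0000, 4.0000)
after link 2: o_2 = (0.0000, -7.3301, 1.5000)
after link 3: o_3 = (1.5000, -9.5801, 0.2010)
after link 4: o_4 = (-1.0981, -10.8792, -0.5490)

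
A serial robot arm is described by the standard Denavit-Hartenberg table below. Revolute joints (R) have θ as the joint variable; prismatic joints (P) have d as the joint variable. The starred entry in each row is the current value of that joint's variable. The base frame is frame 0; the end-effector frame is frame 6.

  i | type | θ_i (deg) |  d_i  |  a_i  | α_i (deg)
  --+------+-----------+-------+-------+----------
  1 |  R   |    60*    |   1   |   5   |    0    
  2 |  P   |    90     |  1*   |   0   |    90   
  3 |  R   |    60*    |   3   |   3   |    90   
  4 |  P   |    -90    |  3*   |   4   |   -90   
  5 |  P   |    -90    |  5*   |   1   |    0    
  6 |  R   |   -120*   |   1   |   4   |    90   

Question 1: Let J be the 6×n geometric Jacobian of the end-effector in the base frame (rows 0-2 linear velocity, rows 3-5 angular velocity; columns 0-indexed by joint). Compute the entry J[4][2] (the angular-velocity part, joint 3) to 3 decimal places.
axis z_2 = (0.5000,0.8660,0.0000); lever o_n−o_2 = (-4.1651,5.2500,6.7942)
cross product → J_v[:, 2] = (5.8840,-3.3971,6.2321)
J_ω[:, 2] = z_2
entry J[4][2] = 0.8660

0.866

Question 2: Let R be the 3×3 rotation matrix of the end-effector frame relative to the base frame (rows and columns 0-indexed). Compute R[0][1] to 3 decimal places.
-0.433

End-effector y-axis (col 1 of R) = (-0.4330,0.2500,0.8660)
R[0][1] = -0.4330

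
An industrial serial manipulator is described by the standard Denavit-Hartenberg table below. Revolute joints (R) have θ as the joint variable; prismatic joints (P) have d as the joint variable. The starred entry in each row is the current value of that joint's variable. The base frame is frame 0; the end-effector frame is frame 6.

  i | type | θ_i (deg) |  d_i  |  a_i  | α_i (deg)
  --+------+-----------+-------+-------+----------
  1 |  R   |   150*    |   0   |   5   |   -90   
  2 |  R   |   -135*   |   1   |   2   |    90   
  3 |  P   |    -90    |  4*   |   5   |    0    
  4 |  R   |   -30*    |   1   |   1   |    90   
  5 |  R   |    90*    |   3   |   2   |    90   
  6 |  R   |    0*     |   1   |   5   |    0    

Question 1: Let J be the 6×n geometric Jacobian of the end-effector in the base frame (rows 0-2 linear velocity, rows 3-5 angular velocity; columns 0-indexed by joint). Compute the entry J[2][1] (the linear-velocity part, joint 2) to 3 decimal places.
7.355

axis z_1 = (-0.5000,-0.8660,0.0000); lever o_n−o_1 = (8.4859,-0.0126,-9.6153)
cross product → J_v[:, 1] = (8.3271,-4.8076,7.3553)
J_ω[:, 1] = z_1
entry J[2][1] = 7.3553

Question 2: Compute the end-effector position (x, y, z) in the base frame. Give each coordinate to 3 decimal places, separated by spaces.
4.156 2.487 -9.615

after link 1: o_1 = (-4.3301, 2.5000, 0.0000)
after link 2: o_2 = (-3.6054, 0.9269, 1.4142)
after link 3: o_3 = (1.3441, 3.8428, -1.4142)
after link 4: o_4 = (2.0833, 4.4160, -2.4749)
after link 5: o_5 = (0.9671, 3.3284, -5.7262)
after link 6: o_6 = (4.1557, 2.4874, -9.6153)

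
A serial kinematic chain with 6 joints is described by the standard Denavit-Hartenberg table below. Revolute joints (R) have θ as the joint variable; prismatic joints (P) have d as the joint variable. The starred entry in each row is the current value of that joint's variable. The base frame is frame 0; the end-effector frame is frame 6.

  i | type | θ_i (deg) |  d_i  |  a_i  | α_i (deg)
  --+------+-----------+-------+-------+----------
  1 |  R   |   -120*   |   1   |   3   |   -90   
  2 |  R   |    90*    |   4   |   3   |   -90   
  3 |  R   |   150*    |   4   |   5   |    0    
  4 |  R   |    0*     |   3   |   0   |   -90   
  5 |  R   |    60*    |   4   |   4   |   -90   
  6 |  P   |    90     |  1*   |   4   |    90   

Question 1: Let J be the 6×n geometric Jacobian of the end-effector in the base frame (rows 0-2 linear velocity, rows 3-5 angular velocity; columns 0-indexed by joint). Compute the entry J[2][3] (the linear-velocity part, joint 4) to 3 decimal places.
axis z_3 = (0.5000,0.8660,-0.0000); lever o_n−o_3 = (-0.9731,-0.5514,0.9821)
cross product → J_v[:, 3] = (0.8505,-0.4910,0.5670)
J_ω[:, 3] = z_3
entry J[2][3] = 0.5670

0.567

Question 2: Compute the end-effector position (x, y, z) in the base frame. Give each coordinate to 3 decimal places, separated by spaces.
after link 1: o_1 = (-1.5000, -2.5981, 1.0000)
after link 2: o_2 = (1.9641, -4.5981, -2.0000)
after link 3: o_3 = (1.7990, 0.1160, 2.3301)
after link 4: o_4 = (3.2990, 2.7141, 2.3301)
after link 5: o_5 = (3.7010, -1.5179, 6.0622)
after link 6: o_6 = (0.8260, -0.4354, 3.3122)

0.826 -0.435 3.312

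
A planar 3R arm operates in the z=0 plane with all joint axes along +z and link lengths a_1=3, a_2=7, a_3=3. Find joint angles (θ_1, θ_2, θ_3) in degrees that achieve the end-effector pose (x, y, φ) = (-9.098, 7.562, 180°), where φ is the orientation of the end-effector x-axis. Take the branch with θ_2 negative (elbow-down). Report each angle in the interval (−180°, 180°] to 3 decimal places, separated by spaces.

wrist centre = target − a_3·(cos φ, sin φ) = (-6.0980, 7.5620)
cos θ_2 = (94.3694−3²−7²)/(2·3·7) = 0.8659; θ_2 = -30.0099° (elbow-down)
β = atan2(7.5620,-6.0980) = 128.8827°; ψ = atan2(-3.5010,9.0616) = -21.1246°
θ_1 = β − ψ = 150.0073°
θ_3 = φ − θ_1 − θ_2 = 60.0025° (wrapped to (-180°,180°])

150.007 -30.010 60.003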